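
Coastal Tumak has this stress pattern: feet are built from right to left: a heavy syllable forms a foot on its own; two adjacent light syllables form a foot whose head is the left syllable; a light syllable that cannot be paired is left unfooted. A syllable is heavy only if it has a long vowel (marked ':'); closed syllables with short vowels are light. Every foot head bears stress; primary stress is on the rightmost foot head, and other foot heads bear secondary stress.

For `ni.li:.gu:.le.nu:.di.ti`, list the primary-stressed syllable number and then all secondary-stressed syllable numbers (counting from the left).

Weights: 1 ni L, 2 li: H, 3 gu: H, 4 le L, 5 nu: H, 6 di L, 7 ti L.
Parse right to left (heavy = foot alone; LL = one foot; stranded L unfooted): ni (ˈli:) (ˈgu:) le (ˈnu:) (ˈdi.ti).
Foot heads: 2, 3, 5, 6.
Primary stress on the rightmost head = syllable 6.
Secondary stress on 2, 3, 5: ni.ˌli:.ˌgu:.le.ˌnu:.ˈdi.ti.

primary 6, secondary 2, 3, 5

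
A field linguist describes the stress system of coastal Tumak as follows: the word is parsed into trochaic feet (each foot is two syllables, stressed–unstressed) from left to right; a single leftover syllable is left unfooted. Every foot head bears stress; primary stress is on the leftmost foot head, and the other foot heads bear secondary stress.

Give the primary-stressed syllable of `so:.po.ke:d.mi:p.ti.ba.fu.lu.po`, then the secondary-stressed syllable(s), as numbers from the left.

primary 1, secondary 3, 5, 7

Parse left to right into trochaic (ˈσσ) feet: (ˈso:.po) (ˈke:d.mi:p) (ˈti.ba) (ˈfu.lu) po. Syllable 9 is left unfooted.
Foot heads (stressed positions): 1, 3, 5, 7.
End Rule Leftmost: primary stress on the leftmost head = syllable 1.
Secondary stress on 3, 5, 7: ˈso:.po.ˌke:d.mi:p.ˌti.ba.ˌfu.lu.po.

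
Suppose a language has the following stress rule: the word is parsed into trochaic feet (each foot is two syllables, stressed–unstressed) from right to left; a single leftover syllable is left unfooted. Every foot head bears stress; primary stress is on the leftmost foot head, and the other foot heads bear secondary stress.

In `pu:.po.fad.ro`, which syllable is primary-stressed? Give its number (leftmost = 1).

Parse right to left into trochaic (ˈσσ) feet: (ˈpu:.po) (ˈfad.ro).
Foot heads (stressed positions): 1, 3.
End Rule Leftmost: primary stress on the leftmost head = syllable 1.
Primary stress: syllable 1 → ˈpu:.po.fad.ro.

1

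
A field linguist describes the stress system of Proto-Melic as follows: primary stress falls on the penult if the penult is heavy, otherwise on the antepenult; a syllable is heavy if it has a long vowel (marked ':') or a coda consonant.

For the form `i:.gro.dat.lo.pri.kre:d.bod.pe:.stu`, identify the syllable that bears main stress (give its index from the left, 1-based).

8

Weights: 7 bod H, 8 pe: H, 9 stu L.
The penult (syllable 8, pe:) is heavy, so it takes stress.
Primary stress: syllable 8 → i:.gro.dat.lo.pri.kre:d.bod.ˈpe:.stu.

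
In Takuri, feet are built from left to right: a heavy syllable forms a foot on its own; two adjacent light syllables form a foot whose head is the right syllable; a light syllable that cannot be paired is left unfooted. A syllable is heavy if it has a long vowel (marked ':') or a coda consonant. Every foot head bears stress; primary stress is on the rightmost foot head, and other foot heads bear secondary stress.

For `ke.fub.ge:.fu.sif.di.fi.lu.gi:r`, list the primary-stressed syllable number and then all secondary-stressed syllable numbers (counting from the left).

Weights: 1 ke L, 2 fub H, 3 ge: H, 4 fu L, 5 sif H, 6 di L, 7 fi L, 8 lu L, 9 gi:r H.
Parse left to right (heavy = foot alone; LL = one foot; stranded L unfooted): ke (ˈfub) (ˈge:) fu (ˈsif) (di.ˈfi) lu (ˈgi:r).
Foot heads: 2, 3, 5, 7, 9.
Primary stress on the rightmost head = syllable 9.
Secondary stress on 2, 3, 5, 7: ke.ˌfub.ˌge:.fu.ˌsif.di.ˌfi.lu.ˈgi:r.

primary 9, secondary 2, 3, 5, 7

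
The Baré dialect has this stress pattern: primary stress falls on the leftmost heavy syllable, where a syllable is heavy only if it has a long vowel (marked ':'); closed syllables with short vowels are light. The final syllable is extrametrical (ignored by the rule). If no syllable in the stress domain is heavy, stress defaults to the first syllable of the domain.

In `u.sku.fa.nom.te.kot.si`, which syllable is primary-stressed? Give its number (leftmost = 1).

The final syllable (7, si) is extrametrical; the stress domain is syllables 1–6.
Weights: 1 u L, 2 sku L, 3 fa L, 4 nom L, 5 te L, 6 kot L.
No heavy syllable in the domain; default to the first syllable of the domain = syllable 1.
Primary stress: syllable 1 → ˈu.sku.fa.nom.te.kot.si.

1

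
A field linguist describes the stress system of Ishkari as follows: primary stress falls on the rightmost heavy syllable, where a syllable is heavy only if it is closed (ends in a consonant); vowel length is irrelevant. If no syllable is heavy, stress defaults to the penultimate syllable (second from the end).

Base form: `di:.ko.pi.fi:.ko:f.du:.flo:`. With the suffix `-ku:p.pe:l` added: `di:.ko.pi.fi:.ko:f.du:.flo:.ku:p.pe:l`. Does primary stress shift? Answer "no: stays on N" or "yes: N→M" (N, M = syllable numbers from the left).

Base `di:.ko.pi.fi:.ko:f.du:.flo:` (7 syllables):
  Weights: 1 di: L, 2 ko L, 3 pi L, 4 fi: L, 5 ko:f H, 6 du: L, 7 flo: L.
  Heavy syllables in the domain: 5. The rightmost is syllable 5 (ko:f).
  → primary stress on syllable 5.
Suffixed `di:.ko.pi.fi:.ko:f.du:.flo:.ku:p.pe:l` (9 syllables):
  Weights: 1 di: L, 2 ko L, 3 pi L, 4 fi: L, 5 ko:f H, 6 du: L, 7 flo: L, 8 ku:p H, 9 pe:l H.
  Heavy syllables in the domain: 5, 8, 9. The rightmost is syllable 9 (pe:l).
  → primary stress on syllable 9.

yes: 5→9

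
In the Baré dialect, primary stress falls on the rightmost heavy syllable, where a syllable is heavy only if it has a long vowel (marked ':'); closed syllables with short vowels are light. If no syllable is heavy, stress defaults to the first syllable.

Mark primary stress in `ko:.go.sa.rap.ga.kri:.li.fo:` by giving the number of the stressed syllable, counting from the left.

8

Weights: 1 ko: H, 2 go L, 3 sa L, 4 rap L, 5 ga L, 6 kri: H, 7 li L, 8 fo: H.
Heavy syllables in the domain: 1, 6, 8. The rightmost is syllable 8 (fo:).
Primary stress: syllable 8 → ko:.go.sa.rap.ga.kri:.li.ˈfo:.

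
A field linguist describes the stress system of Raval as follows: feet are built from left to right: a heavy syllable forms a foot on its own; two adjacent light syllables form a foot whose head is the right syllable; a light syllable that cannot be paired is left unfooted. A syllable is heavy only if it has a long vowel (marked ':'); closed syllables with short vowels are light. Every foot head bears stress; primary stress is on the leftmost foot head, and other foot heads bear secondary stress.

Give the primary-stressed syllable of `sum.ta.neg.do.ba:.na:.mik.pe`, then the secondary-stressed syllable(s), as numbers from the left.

Weights: 1 sum L, 2 ta L, 3 neg L, 4 do L, 5 ba: H, 6 na: H, 7 mik L, 8 pe L.
Parse left to right (heavy = foot alone; LL = one foot; stranded L unfooted): (sum.ˈta) (neg.ˈdo) (ˈba:) (ˈna:) (mik.ˈpe).
Foot heads: 2, 4, 5, 6, 8.
Primary stress on the leftmost head = syllable 2.
Secondary stress on 4, 5, 6, 8: sum.ˈta.neg.ˌdo.ˌba:.ˌna:.mik.ˌpe.

primary 2, secondary 4, 5, 6, 8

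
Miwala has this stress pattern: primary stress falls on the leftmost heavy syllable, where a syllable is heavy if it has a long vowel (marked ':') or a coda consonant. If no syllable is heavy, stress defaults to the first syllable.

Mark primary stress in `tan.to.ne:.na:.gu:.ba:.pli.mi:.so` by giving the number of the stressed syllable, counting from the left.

1

Weights: 1 tan H, 2 to L, 3 ne: H, 4 na: H, 5 gu: H, 6 ba: H, 7 pli L, 8 mi: H, 9 so L.
Heavy syllables in the domain: 1, 3, 4, 5, 6, 8. The leftmost is syllable 1 (tan).
Primary stress: syllable 1 → ˈtan.to.ne:.na:.gu:.ba:.pli.mi:.so.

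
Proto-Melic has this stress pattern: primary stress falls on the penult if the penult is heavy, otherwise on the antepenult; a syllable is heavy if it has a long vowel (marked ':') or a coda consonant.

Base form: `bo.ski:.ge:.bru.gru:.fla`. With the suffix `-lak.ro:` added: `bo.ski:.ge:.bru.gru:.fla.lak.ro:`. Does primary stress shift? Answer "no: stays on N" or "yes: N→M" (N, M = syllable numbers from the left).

yes: 5→7

Base `bo.ski:.ge:.bru.gru:.fla` (6 syllables):
  Weights: 4 bru L, 5 gru: H, 6 fla L.
  The penult (syllable 5, gru:) is heavy, so it takes stress.
  → primary stress on syllable 5.
Suffixed `bo.ski:.ge:.bru.gru:.fla.lak.ro:` (8 syllables):
  Weights: 6 fla L, 7 lak H, 8 ro: H.
  The penult (syllable 7, lak) is heavy, so it takes stress.
  → primary stress on syllable 7.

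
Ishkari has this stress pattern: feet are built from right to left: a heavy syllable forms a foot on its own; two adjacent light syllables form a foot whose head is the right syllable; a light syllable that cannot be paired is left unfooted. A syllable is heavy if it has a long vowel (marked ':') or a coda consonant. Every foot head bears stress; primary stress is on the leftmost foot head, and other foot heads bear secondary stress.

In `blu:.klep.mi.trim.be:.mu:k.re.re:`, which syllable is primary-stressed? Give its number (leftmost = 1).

1

Weights: 1 blu: H, 2 klep H, 3 mi L, 4 trim H, 5 be: H, 6 mu:k H, 7 re L, 8 re: H.
Parse right to left (heavy = foot alone; LL = one foot; stranded L unfooted): (ˈblu:) (ˈklep) mi (ˈtrim) (ˈbe:) (ˈmu:k) re (ˈre:).
Foot heads: 1, 2, 4, 5, 6, 8.
Primary stress on the leftmost head = syllable 1.
Primary stress: syllable 1 → ˈblu:.klep.mi.trim.be:.mu:k.re.re:.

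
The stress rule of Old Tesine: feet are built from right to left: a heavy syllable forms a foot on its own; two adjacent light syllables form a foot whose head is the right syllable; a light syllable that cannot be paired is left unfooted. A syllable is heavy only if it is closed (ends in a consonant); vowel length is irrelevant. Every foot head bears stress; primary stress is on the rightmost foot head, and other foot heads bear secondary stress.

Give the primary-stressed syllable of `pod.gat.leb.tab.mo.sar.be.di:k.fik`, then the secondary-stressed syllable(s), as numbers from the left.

Weights: 1 pod H, 2 gat H, 3 leb H, 4 tab H, 5 mo L, 6 sar H, 7 be L, 8 di:k H, 9 fik H.
Parse right to left (heavy = foot alone; LL = one foot; stranded L unfooted): (ˈpod) (ˈgat) (ˈleb) (ˈtab) mo (ˈsar) be (ˈdi:k) (ˈfik).
Foot heads: 1, 2, 3, 4, 6, 8, 9.
Primary stress on the rightmost head = syllable 9.
Secondary stress on 1, 2, 3, 4, 6, 8: ˌpod.ˌgat.ˌleb.ˌtab.mo.ˌsar.be.ˌdi:k.ˈfik.

primary 9, secondary 1, 2, 3, 4, 6, 8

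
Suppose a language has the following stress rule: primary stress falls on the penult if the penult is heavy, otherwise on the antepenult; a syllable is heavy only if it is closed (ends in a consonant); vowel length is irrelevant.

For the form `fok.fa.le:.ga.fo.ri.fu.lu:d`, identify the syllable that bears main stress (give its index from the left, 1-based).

Weights: 6 ri L, 7 fu L, 8 lu:d H.
The penult (syllable 7, fu) is light, so stress falls on the antepenult (syllable 6, ri).
Primary stress: syllable 6 → fok.fa.le:.ga.fo.ˈri.fu.lu:d.

6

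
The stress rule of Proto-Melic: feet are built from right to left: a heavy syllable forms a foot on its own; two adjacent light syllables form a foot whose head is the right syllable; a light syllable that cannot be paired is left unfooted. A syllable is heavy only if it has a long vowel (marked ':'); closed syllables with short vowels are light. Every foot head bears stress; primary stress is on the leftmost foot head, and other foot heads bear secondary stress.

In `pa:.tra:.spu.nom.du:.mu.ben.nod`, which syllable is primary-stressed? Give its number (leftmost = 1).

Weights: 1 pa: H, 2 tra: H, 3 spu L, 4 nom L, 5 du: H, 6 mu L, 7 ben L, 8 nod L.
Parse right to left (heavy = foot alone; LL = one foot; stranded L unfooted): (ˈpa:) (ˈtra:) (spu.ˈnom) (ˈdu:) mu (ben.ˈnod).
Foot heads: 1, 2, 4, 5, 8.
Primary stress on the leftmost head = syllable 1.
Primary stress: syllable 1 → ˈpa:.tra:.spu.nom.du:.mu.ben.nod.

1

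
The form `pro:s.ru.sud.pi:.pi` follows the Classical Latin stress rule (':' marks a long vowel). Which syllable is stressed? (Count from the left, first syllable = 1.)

Classical Latin: stress the penult if heavy (long vowel or closed), else the antepenult.
Weights: 3 sud H, 4 pi: H, 5 pi L.
The penult (syllable 4, pi:) is heavy, so it takes stress.
Stress on syllable 4: pro:s.ru.sud.ˈpi:.pi.

4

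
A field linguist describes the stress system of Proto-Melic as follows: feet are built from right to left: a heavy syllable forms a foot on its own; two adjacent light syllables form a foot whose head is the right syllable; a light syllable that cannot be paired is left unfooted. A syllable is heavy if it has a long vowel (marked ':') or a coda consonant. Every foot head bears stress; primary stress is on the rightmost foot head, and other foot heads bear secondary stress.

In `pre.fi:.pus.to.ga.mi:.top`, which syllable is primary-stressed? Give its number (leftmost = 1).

Weights: 1 pre L, 2 fi: H, 3 pus H, 4 to L, 5 ga L, 6 mi: H, 7 top H.
Parse right to left (heavy = foot alone; LL = one foot; stranded L unfooted): pre (ˈfi:) (ˈpus) (to.ˈga) (ˈmi:) (ˈtop).
Foot heads: 2, 3, 5, 6, 7.
Primary stress on the rightmost head = syllable 7.
Primary stress: syllable 7 → pre.fi:.pus.to.ga.mi:.ˈtop.

7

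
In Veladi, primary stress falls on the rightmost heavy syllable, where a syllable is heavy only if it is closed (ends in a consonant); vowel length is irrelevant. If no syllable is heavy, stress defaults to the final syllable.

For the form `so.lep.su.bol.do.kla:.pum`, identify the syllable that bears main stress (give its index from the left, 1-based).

7

Weights: 1 so L, 2 lep H, 3 su L, 4 bol H, 5 do L, 6 kla: L, 7 pum H.
Heavy syllables in the domain: 2, 4, 7. The rightmost is syllable 7 (pum).
Primary stress: syllable 7 → so.lep.su.bol.do.kla:.ˈpum.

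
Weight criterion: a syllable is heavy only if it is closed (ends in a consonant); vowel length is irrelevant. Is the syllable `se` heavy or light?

`se`: short vowel, open (no coda). Open (no coda) → light.

light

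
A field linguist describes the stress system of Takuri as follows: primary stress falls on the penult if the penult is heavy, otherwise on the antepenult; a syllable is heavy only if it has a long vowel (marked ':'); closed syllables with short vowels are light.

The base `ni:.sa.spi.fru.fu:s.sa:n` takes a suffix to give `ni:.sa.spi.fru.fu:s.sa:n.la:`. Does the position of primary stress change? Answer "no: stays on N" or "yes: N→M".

Base `ni:.sa.spi.fru.fu:s.sa:n` (6 syllables):
  Weights: 4 fru L, 5 fu:s H, 6 sa:n H.
  The penult (syllable 5, fu:s) is heavy, so it takes stress.
  → primary stress on syllable 5.
Suffixed `ni:.sa.spi.fru.fu:s.sa:n.la:` (7 syllables):
  Weights: 5 fu:s H, 6 sa:n H, 7 la: H.
  The penult (syllable 6, sa:n) is heavy, so it takes stress.
  → primary stress on syllable 6.

yes: 5→6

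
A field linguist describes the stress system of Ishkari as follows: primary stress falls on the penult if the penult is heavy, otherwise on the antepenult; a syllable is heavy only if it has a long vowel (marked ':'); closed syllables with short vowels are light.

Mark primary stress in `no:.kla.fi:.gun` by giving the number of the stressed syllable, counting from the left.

3

Weights: 2 kla L, 3 fi: H, 4 gun L.
The penult (syllable 3, fi:) is heavy, so it takes stress.
Primary stress: syllable 3 → no:.kla.ˈfi:.gun.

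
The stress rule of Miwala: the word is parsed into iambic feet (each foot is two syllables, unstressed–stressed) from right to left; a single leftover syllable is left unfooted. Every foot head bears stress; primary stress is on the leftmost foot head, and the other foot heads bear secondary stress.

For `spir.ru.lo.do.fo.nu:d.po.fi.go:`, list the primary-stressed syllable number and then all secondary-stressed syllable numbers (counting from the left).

Parse right to left into iambic (σˈσ) feet: spir (ru.ˈlo) (do.ˈfo) (nu:d.ˈpo) (fi.ˈgo:). Syllable 1 is left unfooted.
Foot heads (stressed positions): 3, 5, 7, 9.
End Rule Leftmost: primary stress on the leftmost head = syllable 3.
Secondary stress on 5, 7, 9: spir.ru.ˈlo.do.ˌfo.nu:d.ˌpo.fi.ˌgo:.

primary 3, secondary 5, 7, 9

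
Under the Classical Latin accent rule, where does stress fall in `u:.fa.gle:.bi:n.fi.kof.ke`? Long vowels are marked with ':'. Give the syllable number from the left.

Classical Latin: stress the penult if heavy (long vowel or closed), else the antepenult.
Weights: 5 fi L, 6 kof H, 7 ke L.
The penult (syllable 6, kof) is heavy, so it takes stress.
Stress on syllable 6: u:.fa.gle:.bi:n.fi.ˈkof.ke.

6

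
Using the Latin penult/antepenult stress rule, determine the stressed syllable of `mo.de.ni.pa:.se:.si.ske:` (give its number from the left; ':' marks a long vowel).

5

Classical Latin: stress the penult if heavy (long vowel or closed), else the antepenult.
Weights: 5 se: H, 6 si L, 7 ske: H.
The penult (syllable 6, si) is light, so stress falls on the antepenult (syllable 5, se:).
Stress on syllable 5: mo.de.ni.pa:.ˈse:.si.ske:.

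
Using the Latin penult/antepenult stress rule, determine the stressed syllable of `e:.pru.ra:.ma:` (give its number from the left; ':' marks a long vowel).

3

Classical Latin: stress the penult if heavy (long vowel or closed), else the antepenult.
Weights: 2 pru L, 3 ra: H, 4 ma: H.
The penult (syllable 3, ra:) is heavy, so it takes stress.
Stress on syllable 3: e:.pru.ˈra:.ma:.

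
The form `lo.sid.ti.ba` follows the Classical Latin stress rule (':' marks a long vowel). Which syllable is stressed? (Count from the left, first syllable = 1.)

2

Classical Latin: stress the penult if heavy (long vowel or closed), else the antepenult.
Weights: 2 sid H, 3 ti L, 4 ba L.
The penult (syllable 3, ti) is light, so stress falls on the antepenult (syllable 2, sid).
Stress on syllable 2: lo.ˈsid.ti.ba.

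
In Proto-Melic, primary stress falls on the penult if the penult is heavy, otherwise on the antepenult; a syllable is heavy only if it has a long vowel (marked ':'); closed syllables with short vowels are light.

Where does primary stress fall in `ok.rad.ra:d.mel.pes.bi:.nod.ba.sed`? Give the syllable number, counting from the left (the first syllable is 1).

Weights: 7 nod L, 8 ba L, 9 sed L.
The penult (syllable 8, ba) is light, so stress falls on the antepenult (syllable 7, nod).
Primary stress: syllable 7 → ok.rad.ra:d.mel.pes.bi:.ˈnod.ba.sed.

7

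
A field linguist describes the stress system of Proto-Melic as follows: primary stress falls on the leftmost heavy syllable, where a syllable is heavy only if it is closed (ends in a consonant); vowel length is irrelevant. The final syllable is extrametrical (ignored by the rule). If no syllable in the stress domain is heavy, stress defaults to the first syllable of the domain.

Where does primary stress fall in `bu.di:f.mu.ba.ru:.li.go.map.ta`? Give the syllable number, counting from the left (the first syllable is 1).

The final syllable (9, ta) is extrametrical; the stress domain is syllables 1–8.
Weights: 1 bu L, 2 di:f H, 3 mu L, 4 ba L, 5 ru: L, 6 li L, 7 go L, 8 map H.
Heavy syllables in the domain: 2, 8. The leftmost is syllable 2 (di:f).
Primary stress: syllable 2 → bu.ˈdi:f.mu.ba.ru:.li.go.map.ta.

2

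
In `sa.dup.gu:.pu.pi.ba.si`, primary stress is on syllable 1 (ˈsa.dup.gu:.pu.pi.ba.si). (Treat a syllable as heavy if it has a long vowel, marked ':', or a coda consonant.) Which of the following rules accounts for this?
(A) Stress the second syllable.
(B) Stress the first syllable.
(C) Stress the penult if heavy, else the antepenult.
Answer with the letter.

B

Rule A → syllable 2 (observed: 1).
Rule B → syllable 1 ✓.
Rule C → syllable 5 (observed: 1).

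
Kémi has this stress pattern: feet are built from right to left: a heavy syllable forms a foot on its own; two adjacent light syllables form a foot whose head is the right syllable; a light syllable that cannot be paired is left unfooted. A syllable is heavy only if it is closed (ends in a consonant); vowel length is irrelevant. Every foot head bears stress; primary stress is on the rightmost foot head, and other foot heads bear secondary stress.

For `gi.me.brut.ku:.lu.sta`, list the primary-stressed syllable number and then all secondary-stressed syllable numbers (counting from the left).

Weights: 1 gi L, 2 me L, 3 brut H, 4 ku: L, 5 lu L, 6 sta L.
Parse right to left (heavy = foot alone; LL = one foot; stranded L unfooted): (gi.ˈme) (ˈbrut) ku: (lu.ˈsta).
Foot heads: 2, 3, 6.
Primary stress on the rightmost head = syllable 6.
Secondary stress on 2, 3: gi.ˌme.ˌbrut.ku:.lu.ˈsta.

primary 6, secondary 2, 3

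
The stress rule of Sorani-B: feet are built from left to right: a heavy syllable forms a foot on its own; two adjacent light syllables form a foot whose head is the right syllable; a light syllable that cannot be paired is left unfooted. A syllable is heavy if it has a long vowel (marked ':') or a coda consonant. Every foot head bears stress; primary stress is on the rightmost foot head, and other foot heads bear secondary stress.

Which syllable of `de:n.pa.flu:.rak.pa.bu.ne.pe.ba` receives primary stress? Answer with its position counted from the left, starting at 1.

Weights: 1 de:n H, 2 pa L, 3 flu: H, 4 rak H, 5 pa L, 6 bu L, 7 ne L, 8 pe L, 9 ba L.
Parse left to right (heavy = foot alone; LL = one foot; stranded L unfooted): (ˈde:n) pa (ˈflu:) (ˈrak) (pa.ˈbu) (ne.ˈpe) ba.
Foot heads: 1, 3, 4, 6, 8.
Primary stress on the rightmost head = syllable 8.
Primary stress: syllable 8 → de:n.pa.flu:.rak.pa.bu.ne.ˈpe.ba.

8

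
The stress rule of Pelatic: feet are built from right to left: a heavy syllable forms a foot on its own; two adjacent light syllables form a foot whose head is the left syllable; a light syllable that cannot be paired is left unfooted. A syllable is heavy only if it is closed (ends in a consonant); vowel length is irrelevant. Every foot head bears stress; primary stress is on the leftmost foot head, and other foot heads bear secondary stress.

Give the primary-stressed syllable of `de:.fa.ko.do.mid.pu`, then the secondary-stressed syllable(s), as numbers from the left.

Weights: 1 de: L, 2 fa L, 3 ko L, 4 do L, 5 mid H, 6 pu L.
Parse right to left (heavy = foot alone; LL = one foot; stranded L unfooted): (ˈde:.fa) (ˈko.do) (ˈmid) pu.
Foot heads: 1, 3, 5.
Primary stress on the leftmost head = syllable 1.
Secondary stress on 3, 5: ˈde:.fa.ˌko.do.ˌmid.pu.

primary 1, secondary 3, 5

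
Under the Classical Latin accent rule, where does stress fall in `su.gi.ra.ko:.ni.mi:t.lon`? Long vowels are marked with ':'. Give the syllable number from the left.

6

Classical Latin: stress the penult if heavy (long vowel or closed), else the antepenult.
Weights: 5 ni L, 6 mi:t H, 7 lon H.
The penult (syllable 6, mi:t) is heavy, so it takes stress.
Stress on syllable 6: su.gi.ra.ko:.ni.ˈmi:t.lon.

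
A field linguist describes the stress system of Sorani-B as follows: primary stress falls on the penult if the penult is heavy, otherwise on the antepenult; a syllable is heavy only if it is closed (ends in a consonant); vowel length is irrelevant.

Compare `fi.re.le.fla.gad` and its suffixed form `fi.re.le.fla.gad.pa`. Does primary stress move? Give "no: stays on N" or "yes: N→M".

Base `fi.re.le.fla.gad` (5 syllables):
  Weights: 3 le L, 4 fla L, 5 gad H.
  The penult (syllable 4, fla) is light, so stress falls on the antepenult (syllable 3, le).
  → primary stress on syllable 3.
Suffixed `fi.re.le.fla.gad.pa` (6 syllables):
  Weights: 4 fla L, 5 gad H, 6 pa L.
  The penult (syllable 5, gad) is heavy, so it takes stress.
  → primary stress on syllable 5.

yes: 3→5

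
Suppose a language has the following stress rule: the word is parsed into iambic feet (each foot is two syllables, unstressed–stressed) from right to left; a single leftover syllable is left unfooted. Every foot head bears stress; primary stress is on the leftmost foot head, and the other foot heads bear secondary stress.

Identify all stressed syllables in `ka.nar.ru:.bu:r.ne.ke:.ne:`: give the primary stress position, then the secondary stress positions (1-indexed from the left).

primary 3, secondary 5, 7

Parse right to left into iambic (σˈσ) feet: ka (nar.ˈru:) (bu:r.ˈne) (ke:.ˈne:). Syllable 1 is left unfooted.
Foot heads (stressed positions): 3, 5, 7.
End Rule Leftmost: primary stress on the leftmost head = syllable 3.
Secondary stress on 5, 7: ka.nar.ˈru:.bu:r.ˌne.ke:.ˌne:.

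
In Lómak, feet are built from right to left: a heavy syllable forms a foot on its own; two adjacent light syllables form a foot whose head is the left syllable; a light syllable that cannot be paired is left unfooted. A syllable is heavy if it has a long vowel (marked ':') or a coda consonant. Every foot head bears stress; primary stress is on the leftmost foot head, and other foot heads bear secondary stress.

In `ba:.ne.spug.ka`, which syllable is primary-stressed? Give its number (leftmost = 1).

1

Weights: 1 ba: H, 2 ne L, 3 spug H, 4 ka L.
Parse right to left (heavy = foot alone; LL = one foot; stranded L unfooted): (ˈba:) ne (ˈspug) ka.
Foot heads: 1, 3.
Primary stress on the leftmost head = syllable 1.
Primary stress: syllable 1 → ˈba:.ne.spug.ka.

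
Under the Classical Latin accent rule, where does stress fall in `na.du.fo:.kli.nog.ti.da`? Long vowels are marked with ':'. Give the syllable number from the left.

5

Classical Latin: stress the penult if heavy (long vowel or closed), else the antepenult.
Weights: 5 nog H, 6 ti L, 7 da L.
The penult (syllable 6, ti) is light, so stress falls on the antepenult (syllable 5, nog).
Stress on syllable 5: na.du.fo:.kli.ˈnog.ti.da.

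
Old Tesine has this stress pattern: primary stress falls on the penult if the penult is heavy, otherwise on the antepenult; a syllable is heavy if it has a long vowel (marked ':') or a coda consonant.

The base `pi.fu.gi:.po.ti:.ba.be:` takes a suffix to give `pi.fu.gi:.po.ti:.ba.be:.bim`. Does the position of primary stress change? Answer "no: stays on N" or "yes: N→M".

Base `pi.fu.gi:.po.ti:.ba.be:` (7 syllables):
  Weights: 5 ti: H, 6 ba L, 7 be: H.
  The penult (syllable 6, ba) is light, so stress falls on the antepenult (syllable 5, ti:).
  → primary stress on syllable 5.
Suffixed `pi.fu.gi:.po.ti:.ba.be:.bim` (8 syllables):
  Weights: 6 ba L, 7 be: H, 8 bim H.
  The penult (syllable 7, be:) is heavy, so it takes stress.
  → primary stress on syllable 7.

yes: 5→7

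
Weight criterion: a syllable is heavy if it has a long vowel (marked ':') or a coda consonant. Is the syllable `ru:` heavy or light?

`ru:`: long vowel, open (no coda). Long vowel → heavy.

heavy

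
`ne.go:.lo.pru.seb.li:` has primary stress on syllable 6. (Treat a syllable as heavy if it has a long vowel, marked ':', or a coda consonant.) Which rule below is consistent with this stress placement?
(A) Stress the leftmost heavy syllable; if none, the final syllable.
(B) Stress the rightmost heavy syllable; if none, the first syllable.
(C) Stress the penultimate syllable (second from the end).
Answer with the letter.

B

Rule A → syllable 2 (observed: 6).
Rule B → syllable 6 ✓.
Rule C → syllable 5 (observed: 6).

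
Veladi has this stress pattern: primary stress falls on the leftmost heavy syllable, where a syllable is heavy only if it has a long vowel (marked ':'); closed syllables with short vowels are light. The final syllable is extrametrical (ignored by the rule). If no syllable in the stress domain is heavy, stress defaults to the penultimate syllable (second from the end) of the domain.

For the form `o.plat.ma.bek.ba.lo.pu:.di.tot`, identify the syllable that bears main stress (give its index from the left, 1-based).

The final syllable (9, tot) is extrametrical; the stress domain is syllables 1–8.
Weights: 1 o L, 2 plat L, 3 ma L, 4 bek L, 5 ba L, 6 lo L, 7 pu: H, 8 di L.
Heavy syllables in the domain: 7. The leftmost is syllable 7 (pu:).
Primary stress: syllable 7 → o.plat.ma.bek.ba.lo.ˈpu:.di.tot.

7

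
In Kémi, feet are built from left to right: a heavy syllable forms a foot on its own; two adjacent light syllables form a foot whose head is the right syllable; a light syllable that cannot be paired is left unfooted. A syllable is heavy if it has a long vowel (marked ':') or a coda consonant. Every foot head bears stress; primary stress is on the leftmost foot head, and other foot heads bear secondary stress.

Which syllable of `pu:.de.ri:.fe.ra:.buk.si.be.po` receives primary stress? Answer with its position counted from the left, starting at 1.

Weights: 1 pu: H, 2 de L, 3 ri: H, 4 fe L, 5 ra: H, 6 buk H, 7 si L, 8 be L, 9 po L.
Parse left to right (heavy = foot alone; LL = one foot; stranded L unfooted): (ˈpu:) de (ˈri:) fe (ˈra:) (ˈbuk) (si.ˈbe) po.
Foot heads: 1, 3, 5, 6, 8.
Primary stress on the leftmost head = syllable 1.
Primary stress: syllable 1 → ˈpu:.de.ri:.fe.ra:.buk.si.be.po.

1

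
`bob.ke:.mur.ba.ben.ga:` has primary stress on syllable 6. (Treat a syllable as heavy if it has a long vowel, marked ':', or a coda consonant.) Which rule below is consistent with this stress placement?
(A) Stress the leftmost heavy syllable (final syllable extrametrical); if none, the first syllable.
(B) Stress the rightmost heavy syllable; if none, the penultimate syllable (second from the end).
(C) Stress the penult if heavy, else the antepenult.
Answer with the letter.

Rule A → syllable 1 (observed: 6).
Rule B → syllable 6 ✓.
Rule C → syllable 5 (observed: 6).

B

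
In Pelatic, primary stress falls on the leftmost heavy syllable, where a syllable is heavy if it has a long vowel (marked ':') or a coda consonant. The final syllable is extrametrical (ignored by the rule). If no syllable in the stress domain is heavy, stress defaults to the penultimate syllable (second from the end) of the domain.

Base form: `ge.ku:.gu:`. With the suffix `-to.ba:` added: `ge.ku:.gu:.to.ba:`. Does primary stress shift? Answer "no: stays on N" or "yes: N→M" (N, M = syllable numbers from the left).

no: stays on 2

Base `ge.ku:.gu:` (3 syllables):
  The final syllable (3, gu:) is extrametrical; the stress domain is syllables 1–2.
  Weights: 1 ge L, 2 ku: H.
  Heavy syllables in the domain: 2. The leftmost is syllable 2 (ku:).
  → primary stress on syllable 2.
Suffixed `ge.ku:.gu:.to.ba:` (5 syllables):
  The final syllable (5, ba:) is extrametrical; the stress domain is syllables 1–4.
  Weights: 1 ge L, 2 ku: H, 3 gu: H, 4 to L.
  Heavy syllables in the domain: 2, 3. The leftmost is syllable 2 (ku:).
  → primary stress on syllable 2.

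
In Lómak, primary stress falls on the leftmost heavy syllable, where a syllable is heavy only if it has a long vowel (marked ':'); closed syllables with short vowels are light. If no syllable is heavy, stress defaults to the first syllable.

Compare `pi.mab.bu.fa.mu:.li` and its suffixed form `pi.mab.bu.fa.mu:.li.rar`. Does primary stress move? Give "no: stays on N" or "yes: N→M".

no: stays on 5

Base `pi.mab.bu.fa.mu:.li` (6 syllables):
  Weights: 1 pi L, 2 mab L, 3 bu L, 4 fa L, 5 mu: H, 6 li L.
  Heavy syllables in the domain: 5. The leftmost is syllable 5 (mu:).
  → primary stress on syllable 5.
Suffixed `pi.mab.bu.fa.mu:.li.rar` (7 syllables):
  Weights: 1 pi L, 2 mab L, 3 bu L, 4 fa L, 5 mu: H, 6 li L, 7 rar L.
  Heavy syllables in the domain: 5. The leftmost is syllable 5 (mu:).
  → primary stress on syllable 5.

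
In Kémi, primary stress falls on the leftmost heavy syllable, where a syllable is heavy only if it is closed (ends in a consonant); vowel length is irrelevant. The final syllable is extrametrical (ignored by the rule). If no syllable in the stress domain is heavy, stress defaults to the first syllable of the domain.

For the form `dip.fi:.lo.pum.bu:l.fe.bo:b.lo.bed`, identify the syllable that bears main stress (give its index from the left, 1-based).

1

The final syllable (9, bed) is extrametrical; the stress domain is syllables 1–8.
Weights: 1 dip H, 2 fi: L, 3 lo L, 4 pum H, 5 bu:l H, 6 fe L, 7 bo:b H, 8 lo L.
Heavy syllables in the domain: 1, 4, 5, 7. The leftmost is syllable 1 (dip).
Primary stress: syllable 1 → ˈdip.fi:.lo.pum.bu:l.fe.bo:b.lo.bed.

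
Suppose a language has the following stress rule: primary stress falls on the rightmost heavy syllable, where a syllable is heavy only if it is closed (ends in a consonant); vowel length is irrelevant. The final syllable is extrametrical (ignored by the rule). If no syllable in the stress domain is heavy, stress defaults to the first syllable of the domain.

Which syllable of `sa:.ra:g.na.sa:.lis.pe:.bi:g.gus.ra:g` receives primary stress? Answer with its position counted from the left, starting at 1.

8

The final syllable (9, ra:g) is extrametrical; the stress domain is syllables 1–8.
Weights: 1 sa: L, 2 ra:g H, 3 na L, 4 sa: L, 5 lis H, 6 pe: L, 7 bi:g H, 8 gus H.
Heavy syllables in the domain: 2, 5, 7, 8. The rightmost is syllable 8 (gus).
Primary stress: syllable 8 → sa:.ra:g.na.sa:.lis.pe:.bi:g.ˈgus.ra:g.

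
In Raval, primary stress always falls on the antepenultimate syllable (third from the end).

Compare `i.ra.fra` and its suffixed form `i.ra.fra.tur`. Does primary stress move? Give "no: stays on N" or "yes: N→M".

yes: 1→2

Base `i.ra.fra` (3 syllables):
  The word has 3 syllables; the antepenultimate syllable (third from the end) is syllable 1 (i).
  → primary stress on syllable 1.
Suffixed `i.ra.fra.tur` (4 syllables):
  The word has 4 syllables; the antepenultimate syllable (third from the end) is syllable 2 (ra).
  → primary stress on syllable 2.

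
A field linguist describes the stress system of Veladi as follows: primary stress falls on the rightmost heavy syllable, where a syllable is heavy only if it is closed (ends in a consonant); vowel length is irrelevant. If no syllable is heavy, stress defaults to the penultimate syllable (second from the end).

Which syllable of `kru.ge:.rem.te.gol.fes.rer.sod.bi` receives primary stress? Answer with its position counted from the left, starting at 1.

8

Weights: 1 kru L, 2 ge: L, 3 rem H, 4 te L, 5 gol H, 6 fes H, 7 rer H, 8 sod H, 9 bi L.
Heavy syllables in the domain: 3, 5, 6, 7, 8. The rightmost is syllable 8 (sod).
Primary stress: syllable 8 → kru.ge:.rem.te.gol.fes.rer.ˈsod.bi.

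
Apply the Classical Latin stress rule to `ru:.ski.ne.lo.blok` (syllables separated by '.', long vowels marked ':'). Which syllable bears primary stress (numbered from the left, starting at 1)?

Classical Latin: stress the penult if heavy (long vowel or closed), else the antepenult.
Weights: 3 ne L, 4 lo L, 5 blok H.
The penult (syllable 4, lo) is light, so stress falls on the antepenult (syllable 3, ne).
Stress on syllable 3: ru:.ski.ˈne.lo.blok.

3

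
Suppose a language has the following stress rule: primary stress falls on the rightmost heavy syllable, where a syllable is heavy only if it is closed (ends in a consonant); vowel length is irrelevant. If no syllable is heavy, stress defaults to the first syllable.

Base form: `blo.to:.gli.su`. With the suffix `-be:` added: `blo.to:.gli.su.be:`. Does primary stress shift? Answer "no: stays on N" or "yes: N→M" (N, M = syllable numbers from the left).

Base `blo.to:.gli.su` (4 syllables):
  Weights: 1 blo L, 2 to: L, 3 gli L, 4 su L.
  No heavy syllable in the domain; default to the first syllable = syllable 1.
  → primary stress on syllable 1.
Suffixed `blo.to:.gli.su.be:` (5 syllables):
  Weights: 1 blo L, 2 to: L, 3 gli L, 4 su L, 5 be: L.
  No heavy syllable in the domain; default to the first syllable = syllable 1.
  → primary stress on syllable 1.

no: stays on 1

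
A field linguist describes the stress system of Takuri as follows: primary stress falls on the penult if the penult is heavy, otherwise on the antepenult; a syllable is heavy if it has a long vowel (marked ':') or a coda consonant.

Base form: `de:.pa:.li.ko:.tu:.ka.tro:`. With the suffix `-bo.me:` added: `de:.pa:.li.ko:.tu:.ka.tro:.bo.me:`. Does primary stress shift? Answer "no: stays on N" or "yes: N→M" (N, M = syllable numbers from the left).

yes: 5→7

Base `de:.pa:.li.ko:.tu:.ka.tro:` (7 syllables):
  Weights: 5 tu: H, 6 ka L, 7 tro: H.
  The penult (syllable 6, ka) is light, so stress falls on the antepenult (syllable 5, tu:).
  → primary stress on syllable 5.
Suffixed `de:.pa:.li.ko:.tu:.ka.tro:.bo.me:` (9 syllables):
  Weights: 7 tro: H, 8 bo L, 9 me: H.
  The penult (syllable 8, bo) is light, so stress falls on the antepenult (syllable 7, tro:).
  → primary stress on syllable 7.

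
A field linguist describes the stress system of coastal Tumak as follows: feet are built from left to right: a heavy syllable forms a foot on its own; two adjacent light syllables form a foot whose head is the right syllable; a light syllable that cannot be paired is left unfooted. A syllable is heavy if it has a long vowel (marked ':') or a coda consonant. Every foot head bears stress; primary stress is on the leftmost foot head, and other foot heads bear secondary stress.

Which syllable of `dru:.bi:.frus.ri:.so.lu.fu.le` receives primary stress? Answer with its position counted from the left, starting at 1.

Weights: 1 dru: H, 2 bi: H, 3 frus H, 4 ri: H, 5 so L, 6 lu L, 7 fu L, 8 le L.
Parse left to right (heavy = foot alone; LL = one foot; stranded L unfooted): (ˈdru:) (ˈbi:) (ˈfrus) (ˈri:) (so.ˈlu) (fu.ˈle).
Foot heads: 1, 2, 3, 4, 6, 8.
Primary stress on the leftmost head = syllable 1.
Primary stress: syllable 1 → ˈdru:.bi:.frus.ri:.so.lu.fu.le.

1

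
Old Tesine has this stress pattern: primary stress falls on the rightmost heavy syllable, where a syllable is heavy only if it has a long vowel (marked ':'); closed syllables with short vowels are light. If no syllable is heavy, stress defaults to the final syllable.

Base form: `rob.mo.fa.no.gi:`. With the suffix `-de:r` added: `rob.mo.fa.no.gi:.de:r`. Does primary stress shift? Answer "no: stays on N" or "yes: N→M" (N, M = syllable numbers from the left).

Base `rob.mo.fa.no.gi:` (5 syllables):
  Weights: 1 rob L, 2 mo L, 3 fa L, 4 no L, 5 gi: H.
  Heavy syllables in the domain: 5. The rightmost is syllable 5 (gi:).
  → primary stress on syllable 5.
Suffixed `rob.mo.fa.no.gi:.de:r` (6 syllables):
  Weights: 1 rob L, 2 mo L, 3 fa L, 4 no L, 5 gi: H, 6 de:r H.
  Heavy syllables in the domain: 5, 6. The rightmost is syllable 6 (de:r).
  → primary stress on syllable 6.

yes: 5→6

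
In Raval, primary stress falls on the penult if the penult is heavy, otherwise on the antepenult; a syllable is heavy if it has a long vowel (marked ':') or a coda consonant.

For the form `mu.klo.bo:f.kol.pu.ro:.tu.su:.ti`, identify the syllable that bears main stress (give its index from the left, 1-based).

Weights: 7 tu L, 8 su: H, 9 ti L.
The penult (syllable 8, su:) is heavy, so it takes stress.
Primary stress: syllable 8 → mu.klo.bo:f.kol.pu.ro:.tu.ˈsu:.ti.

8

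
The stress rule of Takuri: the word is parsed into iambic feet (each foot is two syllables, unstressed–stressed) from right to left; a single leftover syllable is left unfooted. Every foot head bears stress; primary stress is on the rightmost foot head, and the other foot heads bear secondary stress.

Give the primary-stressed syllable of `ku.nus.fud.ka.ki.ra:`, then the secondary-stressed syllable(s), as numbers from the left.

Parse right to left into iambic (σˈσ) feet: (ku.ˈnus) (fud.ˈka) (ki.ˈra:).
Foot heads (stressed positions): 2, 4, 6.
End Rule Rightmost: primary stress on the rightmost head = syllable 6.
Secondary stress on 2, 4: ku.ˌnus.fud.ˌka.ki.ˈra:.

primary 6, secondary 2, 4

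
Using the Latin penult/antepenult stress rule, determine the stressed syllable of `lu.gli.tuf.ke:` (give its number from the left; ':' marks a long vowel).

3

Classical Latin: stress the penult if heavy (long vowel or closed), else the antepenult.
Weights: 2 gli L, 3 tuf H, 4 ke: H.
The penult (syllable 3, tuf) is heavy, so it takes stress.
Stress on syllable 3: lu.gli.ˈtuf.ke:.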